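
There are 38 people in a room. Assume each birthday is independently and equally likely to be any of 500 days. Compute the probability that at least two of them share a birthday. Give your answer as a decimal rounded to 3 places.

0.764

It's easier to compute the probability that all 38 are distinct.
P(all distinct) = 500/500 · 499/500 · ··· · 463/500 ≈ 0.236.
So the probability of at least one match is 1 − 0.236 = 0.764.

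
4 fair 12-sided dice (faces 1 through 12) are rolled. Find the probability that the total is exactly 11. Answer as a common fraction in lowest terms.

5/864

There are 12^4 = 20736 equally likely outcomes.
The number of ordered 4-tuples from {1,…,12} summing to 11 is 120.
P(sum = 11) = 120/20736 = 5/864.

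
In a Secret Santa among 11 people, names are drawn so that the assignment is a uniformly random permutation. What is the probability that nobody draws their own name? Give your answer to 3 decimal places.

0.368

This is the derangement probability: permutations of 11 with no fixed point.
D(11) = 11! · (1 − 1/1! + 1/2! − ··· + (−1)^11/11!) = 14684570.
P = 14684570/39916800 = 1468457/3991680 ≈ 0.368.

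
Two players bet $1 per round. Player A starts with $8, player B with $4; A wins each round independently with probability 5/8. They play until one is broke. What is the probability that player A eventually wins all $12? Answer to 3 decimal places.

0.985

Let r = q/p = (3/8)/(5/8) = 3/5. The recurrence P(i) = p·P(i+1) + q·P(i−1) with P(0)=0, P(12)=1 gives P(i) = (1 − r^i)/(1 − r^12).
P(8) = (1 − (3/5)^8) / (1 − (3/5)^12) = 441250/447811 ≈ 0.985.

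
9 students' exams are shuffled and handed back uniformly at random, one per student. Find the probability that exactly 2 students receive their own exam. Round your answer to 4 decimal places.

Choose which 2 of the 9 are fixed: C(9,2) = 36 ways.
The remaining 7 must have no fixed point: D(7) = 1854.
P = 36·1854/362880 = 103/560 ≈ 0.1839.

0.1839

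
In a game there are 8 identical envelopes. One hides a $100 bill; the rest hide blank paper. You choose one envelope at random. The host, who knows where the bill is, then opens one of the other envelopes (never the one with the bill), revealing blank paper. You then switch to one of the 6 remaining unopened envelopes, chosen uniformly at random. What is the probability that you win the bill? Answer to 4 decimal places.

0.1458

Your original envelope holds the bill with probability 1/8, so the other 7 collectively hold it with probability 7/8.
The host can always find an empty envelope to open, so this doesn't change that 7/8; it is now spread over the 6 remaining unopened envelopes.
P(win by switching) = (7/8) · (1/6) = 7/48 ≈ 0.1458.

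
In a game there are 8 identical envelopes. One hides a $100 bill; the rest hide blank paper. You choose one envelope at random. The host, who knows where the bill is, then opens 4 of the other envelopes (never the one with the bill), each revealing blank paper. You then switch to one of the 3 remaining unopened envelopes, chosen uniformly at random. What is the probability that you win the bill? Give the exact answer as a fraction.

Your original envelope holds the bill with probability 1/8, so the other 7 collectively hold it with probability 7/8.
The host can always find 4 empty envelopes to open, so the reveals don't change that 7/8; it is now spread over the 3 remaining unopened envelopes.
P(win by switching) = (7/8) · (1/3) = 7/24.

7/24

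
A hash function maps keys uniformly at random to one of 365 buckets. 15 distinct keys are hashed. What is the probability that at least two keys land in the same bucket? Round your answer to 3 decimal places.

0.253

It's easier to compute the probability that all 15 are distinct.
P(all distinct) = 365/365 · 364/365 · ··· · 351/365 ≈ 0.747.
So the probability of at least one match is 1 − 0.747 = 0.253.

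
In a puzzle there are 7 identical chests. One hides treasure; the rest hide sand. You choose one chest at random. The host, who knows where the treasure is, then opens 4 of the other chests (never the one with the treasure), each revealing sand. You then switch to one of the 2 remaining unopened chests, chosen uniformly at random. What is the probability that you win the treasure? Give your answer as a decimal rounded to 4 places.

0.4286

Your original chest holds the treasure with probability 1/7, so the other 6 collectively hold it with probability 6/7.
The host can always find 4 empty chests to open, so the reveals don't change that 6/7; it is now spread over the 2 remaining unopened chests.
P(win by switching) = (6/7) · (1/2) = 3/7 ≈ 0.4286.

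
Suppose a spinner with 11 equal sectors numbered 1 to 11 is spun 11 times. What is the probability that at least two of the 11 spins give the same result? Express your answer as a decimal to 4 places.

0.9999

P(all 11 different) = 11/11 · 10/11 · ··· · 1/11 ≈ 0.0001.
P(at least two equal) = 1 − 0.0001 = 0.9999.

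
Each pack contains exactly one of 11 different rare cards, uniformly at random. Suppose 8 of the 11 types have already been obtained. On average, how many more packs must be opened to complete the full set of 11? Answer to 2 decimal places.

Starting from 8 distinct types, each trial gives a new one with probability (11−i)/11 when i types are held, so the wait for the next new type is 11/(11−i).
E = 11/3 + 11/2 + 11/1 = 121/6 ≈ 20.17.

20.17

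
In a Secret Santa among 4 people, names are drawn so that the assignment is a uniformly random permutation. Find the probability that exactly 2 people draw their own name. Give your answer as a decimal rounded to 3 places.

Choose which 2 of the 4 are fixed: C(4,2) = 6 ways.
The remaining 2 must have no fixed point: D(2) = 1.
P = 6·1/24 = 1/4 ≈ 0.250.

0.250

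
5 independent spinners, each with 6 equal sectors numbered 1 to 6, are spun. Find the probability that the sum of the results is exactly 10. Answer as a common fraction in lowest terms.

There are 6^5 = 7776 equally likely outcomes.
The number of ordered 5-tuples from {1,…,6} summing to 10 is 126.
P(sum = 10) = 126/7776 = 7/432.

7/432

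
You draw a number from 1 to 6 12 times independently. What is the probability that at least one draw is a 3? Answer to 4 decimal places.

P(no draw is a 3) = (5/6)^12 ≈ 0.1122.
P(at least one) = 1 − 0.1122 = 0.8878.

0.8878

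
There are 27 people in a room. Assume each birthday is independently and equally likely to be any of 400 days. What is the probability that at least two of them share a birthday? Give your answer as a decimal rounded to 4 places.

It's easier to compute the probability that all 27 are distinct.
P(all distinct) = 400/400 · 399/400 · ··· · 374/400 ≈ 0.4076.
So the probability of at least one match is 1 − 0.4076 = 0.5924.

0.5924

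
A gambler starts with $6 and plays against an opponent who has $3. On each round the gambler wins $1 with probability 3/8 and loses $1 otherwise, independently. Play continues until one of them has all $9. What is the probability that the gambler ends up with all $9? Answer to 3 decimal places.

0.208

Let r = q/p = (5/8)/(3/8) = 5/3. The recurrence P(i) = p·P(i+1) + q·P(i−1) with P(0)=0, P(9)=1 gives P(i) = (1 − r^i)/(1 − r^9).
P(6) = (1 − (5/3)^6) / (1 − (5/3)^9) = 4104/19729 ≈ 0.208.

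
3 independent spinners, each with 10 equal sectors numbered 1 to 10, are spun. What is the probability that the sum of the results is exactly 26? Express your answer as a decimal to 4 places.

There are 10^3 = 1000 equally likely outcomes.
The number of ordered 3-tuples from {1,…,10} summing to 26 is 15.
P(sum = 26) = 15/1000 = 3/200 ≈ 0.0150.

0.0150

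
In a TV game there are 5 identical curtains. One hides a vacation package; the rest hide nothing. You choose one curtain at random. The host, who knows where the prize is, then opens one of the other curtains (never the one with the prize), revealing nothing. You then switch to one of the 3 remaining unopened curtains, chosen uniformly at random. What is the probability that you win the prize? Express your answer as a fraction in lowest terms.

4/15

Your original curtain holds the prize with probability 1/5, so the other 4 collectively hold it with probability 4/5.
The host can always find an empty curtain to open, so this doesn't change that 4/5; it is now spread over the 3 remaining unopened curtains.
P(win by switching) = (4/5) · (1/3) = 4/15.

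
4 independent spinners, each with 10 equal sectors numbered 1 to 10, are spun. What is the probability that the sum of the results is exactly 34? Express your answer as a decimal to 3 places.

0.008

There are 10^4 = 10000 equally likely outcomes.
The number of ordered 4-tuples from {1,…,10} summing to 34 is 84.
P(sum = 34) = 84/10000 = 21/2500 ≈ 0.008.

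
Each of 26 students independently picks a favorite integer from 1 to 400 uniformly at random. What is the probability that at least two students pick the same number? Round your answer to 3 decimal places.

It's easier to compute the probability that all 26 are distinct.
P(all distinct) = 400/400 · 399/400 · ··· · 375/400 ≈ 0.436.
So the probability of at least one match is 1 − 0.436 = 0.564.

0.564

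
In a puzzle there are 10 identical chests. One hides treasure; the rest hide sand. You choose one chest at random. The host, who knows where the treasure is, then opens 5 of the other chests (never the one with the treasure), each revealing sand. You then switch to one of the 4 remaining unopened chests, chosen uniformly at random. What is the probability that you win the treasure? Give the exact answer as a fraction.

Your original chest holds the treasure with probability 1/10, so the other 9 collectively hold it with probability 9/10.
The host can always find 5 empty chests to open, so the reveals don't change that 9/10; it is now spread over the 4 remaining unopened chests.
P(win by switching) = (9/10) · (1/4) = 9/40.

9/40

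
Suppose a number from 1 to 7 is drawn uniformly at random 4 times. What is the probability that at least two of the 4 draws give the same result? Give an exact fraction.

P(all 4 different) = 7/7 · 6/7 · ··· · 4/7 = 120/343.
P(at least two equal) = 1 − 120/343 = 223/343.

223/343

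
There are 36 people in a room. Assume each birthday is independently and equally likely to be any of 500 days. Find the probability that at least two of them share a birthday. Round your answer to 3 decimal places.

It's easier to compute the probability that all 36 are distinct.
P(all distinct) = 500/500 · 499/500 · ··· · 465/500 ≈ 0.275.
So the probability of at least one match is 1 − 0.275 = 0.725.

0.725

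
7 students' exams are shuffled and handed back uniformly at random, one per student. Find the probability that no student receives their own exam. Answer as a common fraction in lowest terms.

This is the derangement probability: permutations of 7 with no fixed point.
D(7) = 7! · (1 − 1/1! + 1/2! − ··· + (−1)^7/7!) = 1854.
P = 1854/5040 = 103/280.

103/280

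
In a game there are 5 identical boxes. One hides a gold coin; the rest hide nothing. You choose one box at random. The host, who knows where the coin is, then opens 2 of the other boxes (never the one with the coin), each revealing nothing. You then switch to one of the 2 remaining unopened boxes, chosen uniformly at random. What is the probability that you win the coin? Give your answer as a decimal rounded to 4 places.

Your original box holds the coin with probability 1/5, so the other 4 collectively hold it with probability 4/5.
The host can always find 2 empty boxes to open, so the reveals don't change that 4/5; it is now spread over the 2 remaining unopened boxes.
P(win by switching) = (4/5) · (1/2) = 2/5 ≈ 0.4000.

0.4000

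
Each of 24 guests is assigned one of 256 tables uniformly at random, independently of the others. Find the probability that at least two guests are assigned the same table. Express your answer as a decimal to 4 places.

It's easier to compute the probability that all 24 are distinct.
P(all distinct) = 256/256 · 255/256 · ··· · 233/256 ≈ 0.3287.
So the probability of at least one match is 1 − 0.3287 = 0.6713.

0.6713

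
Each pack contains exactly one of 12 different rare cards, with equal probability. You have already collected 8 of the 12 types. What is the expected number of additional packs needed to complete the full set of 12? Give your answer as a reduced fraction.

25

Starting from 8 distinct types, each trial gives a new one with probability (12−i)/12 when i types are held, so the wait for the next new type is 12/(12−i).
E = 12/4 + 12/3 + 12/2 + 12/1 = 25.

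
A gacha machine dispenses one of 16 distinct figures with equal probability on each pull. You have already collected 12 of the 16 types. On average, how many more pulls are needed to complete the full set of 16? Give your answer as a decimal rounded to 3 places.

Starting from 12 distinct types, each trial gives a new one with probability (16−i)/16 when i types are held, so the wait for the next new type is 16/(16−i).
E = 16/4 + 16/3 + 16/2 + 16/1 = 100/3 ≈ 33.333.

33.333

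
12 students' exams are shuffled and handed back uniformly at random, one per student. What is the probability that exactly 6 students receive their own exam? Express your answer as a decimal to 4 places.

Choose which 6 of the 12 are fixed: C(12,6) = 924 ways.
The remaining 6 must have no fixed point: D(6) = 265.
P = 924·265/479001600 = 53/103680 ≈ 0.0005.

0.0005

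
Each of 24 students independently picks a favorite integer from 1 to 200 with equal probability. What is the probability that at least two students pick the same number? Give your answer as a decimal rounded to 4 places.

It's easier to compute the probability that all 24 are distinct.
P(all distinct) = 200/200 · 199/200 · ··· · 177/200 ≈ 0.2375.
So the probability of at least one match is 1 − 0.2375 = 0.7625.

0.7625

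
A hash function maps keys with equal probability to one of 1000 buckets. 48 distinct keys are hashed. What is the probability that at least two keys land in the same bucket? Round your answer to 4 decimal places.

0.6822

It's easier to compute the probability that all 48 are distinct.
P(all distinct) = 1000/1000 · 999/1000 · ··· · 953/1000 ≈ 0.3178.
So the probability of at least one match is 1 − 0.3178 = 0.6822.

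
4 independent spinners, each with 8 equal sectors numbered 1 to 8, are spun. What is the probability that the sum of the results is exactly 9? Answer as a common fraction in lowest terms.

There are 8^4 = 4096 equally likely outcomes.
The number of ordered 4-tuples from {1,…,8} summing to 9 is 56.
P(sum = 9) = 56/4096 = 7/512.

7/512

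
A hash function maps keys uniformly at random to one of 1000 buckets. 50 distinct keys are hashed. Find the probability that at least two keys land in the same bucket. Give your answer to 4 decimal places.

It's easier to compute the probability that all 50 are distinct.
P(all distinct) = 1000/1000 · 999/1000 · ··· · 951/1000 ≈ 0.2877.
So the probability of at least one match is 1 − 0.2877 = 0.7123.

0.7123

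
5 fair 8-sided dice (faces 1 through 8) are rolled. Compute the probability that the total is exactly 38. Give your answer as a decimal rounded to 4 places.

There are 8^5 = 32768 equally likely outcomes.
The number of ordered 5-tuples from {1,…,8} summing to 38 is 15.
P(sum = 38) = 15/32768 ≈ 0.0005.

0.0005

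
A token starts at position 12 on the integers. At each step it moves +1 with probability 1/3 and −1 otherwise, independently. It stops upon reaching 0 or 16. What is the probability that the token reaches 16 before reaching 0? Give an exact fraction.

273/4369

Let r = q/p = (2/3)/(1/3) = 2. The recurrence P(i) = p·P(i+1) + q·P(i−1) with P(0)=0, P(16)=1 gives P(i) = (1 − r^i)/(1 − r^16).
P(12) = (1 − (2)^12) / (1 − (2)^16) = 273/4369.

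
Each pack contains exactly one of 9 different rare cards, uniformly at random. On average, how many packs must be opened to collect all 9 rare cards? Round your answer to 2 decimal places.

25.46

After i distinct types are collected, each trial gives a new one with probability (9−i)/9, so the expected wait for the next new type is 9/(9−i).
E = 9/9 + 9/8 + 9/7 + 9/6 + 9/5 + 9/4 + 9/3 + 9/2 + 9/1 = 7129/280 ≈ 25.46.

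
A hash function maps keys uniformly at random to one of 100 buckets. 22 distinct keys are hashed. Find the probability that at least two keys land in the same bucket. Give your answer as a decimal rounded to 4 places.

0.9176

It's easier to compute the probability that all 22 are distinct.
P(all distinct) = 100/100 · 99/100 · ··· · 79/100 ≈ 0.0824.
So the probability of at least one match is 1 − 0.0824 = 0.9176.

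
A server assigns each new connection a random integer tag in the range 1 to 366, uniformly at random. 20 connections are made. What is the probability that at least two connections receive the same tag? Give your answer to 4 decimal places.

It's easier to compute the probability that all 20 are distinct.
P(all distinct) = 366/366 · 365/366 · ··· · 347/366 ≈ 0.5894.
So the probability of at least one match is 1 − 0.5894 = 0.4106.

0.4106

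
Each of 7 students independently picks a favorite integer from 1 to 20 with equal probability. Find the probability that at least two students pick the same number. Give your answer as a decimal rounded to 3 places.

0.695

It's easier to compute the probability that all 7 are distinct.
P(all distinct) = 20/20 · 19/20 · ··· · 14/20 ≈ 0.305.
So the probability of at least one match is 1 − 0.305 = 0.695.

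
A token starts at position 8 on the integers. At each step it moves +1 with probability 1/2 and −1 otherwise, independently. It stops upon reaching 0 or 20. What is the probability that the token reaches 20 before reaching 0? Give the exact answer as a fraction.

With a fair step, P(i) = ½P(i−1) + ½P(i+1) with P(0)=0, P(20)=1 has the linear solution P(i) = i/20.
P(8) = 8/20 = 2/5.

2/5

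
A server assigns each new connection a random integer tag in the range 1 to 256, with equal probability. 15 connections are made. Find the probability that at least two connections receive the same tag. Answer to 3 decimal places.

0.342

It's easier to compute the probability that all 15 are distinct.
P(all distinct) = 256/256 · 255/256 · ··· · 242/256 ≈ 0.658.
So the probability of at least one match is 1 − 0.658 = 0.342.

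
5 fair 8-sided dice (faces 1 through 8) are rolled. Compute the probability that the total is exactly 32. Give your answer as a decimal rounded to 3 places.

There are 8^5 = 32768 equally likely outcomes.
The number of ordered 5-tuples from {1,…,8} summing to 32 is 490.
P(sum = 32) = 490/32768 = 245/16384 ≈ 0.015.

0.015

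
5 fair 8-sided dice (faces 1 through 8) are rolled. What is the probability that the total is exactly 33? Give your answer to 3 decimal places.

0.010

There are 8^5 = 32768 equally likely outcomes.
The number of ordered 5-tuples from {1,…,8} summing to 33 is 330.
P(sum = 33) = 330/32768 = 165/16384 ≈ 0.010.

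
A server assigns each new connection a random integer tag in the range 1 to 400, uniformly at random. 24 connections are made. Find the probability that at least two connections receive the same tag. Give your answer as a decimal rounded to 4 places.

0.5054

It's easier to compute the probability that all 24 are distinct.
P(all distinct) = 400/400 · 399/400 · ··· · 377/400 ≈ 0.4946.
So the probability of at least one match is 1 − 0.4946 = 0.5054.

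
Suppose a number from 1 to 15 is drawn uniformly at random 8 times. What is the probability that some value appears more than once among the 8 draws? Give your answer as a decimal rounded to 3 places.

0.899

P(all 8 different) = 15/15 · 14/15 · ··· · 8/15 ≈ 0.101.
P(at least two equal) = 1 − 0.101 = 0.899.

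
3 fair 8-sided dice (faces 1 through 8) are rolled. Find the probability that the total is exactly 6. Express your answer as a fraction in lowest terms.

5/256

There are 8^3 = 512 equally likely outcomes.
The number of ordered 3-tuples from {1,…,8} summing to 6 is 10.
P(sum = 6) = 10/512 = 5/256.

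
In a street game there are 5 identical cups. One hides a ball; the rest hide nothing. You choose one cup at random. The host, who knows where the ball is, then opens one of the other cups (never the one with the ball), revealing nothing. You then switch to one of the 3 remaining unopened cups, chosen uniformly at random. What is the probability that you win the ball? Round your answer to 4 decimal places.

Your original cup holds the ball with probability 1/5, so the other 4 collectively hold it with probability 4/5.
The host can always find an empty cup to open, so this doesn't change that 4/5; it is now spread over the 3 remaining unopened cups.
P(win by switching) = (4/5) · (1/3) = 4/15 ≈ 0.2667.

0.2667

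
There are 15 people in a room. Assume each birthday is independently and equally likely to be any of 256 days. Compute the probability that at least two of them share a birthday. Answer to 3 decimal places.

It's easier to compute the probability that all 15 are distinct.
P(all distinct) = 256/256 · 255/256 · ··· · 242/256 ≈ 0.658.
So the probability of at least one match is 1 − 0.658 = 0.342.

0.342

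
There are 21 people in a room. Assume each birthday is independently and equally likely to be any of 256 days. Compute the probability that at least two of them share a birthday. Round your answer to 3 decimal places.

0.570

It's easier to compute the probability that all 21 are distinct.
P(all distinct) = 256/256 · 255/256 · ··· · 236/256 ≈ 0.430.
So the probability of at least one match is 1 − 0.430 = 0.570.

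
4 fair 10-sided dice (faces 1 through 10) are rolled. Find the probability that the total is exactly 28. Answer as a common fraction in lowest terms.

There are 10^4 = 10000 equally likely outcomes.
The number of ordered 4-tuples from {1,…,10} summing to 28 is 415.
P(sum = 28) = 415/10000 = 83/2000.

83/2000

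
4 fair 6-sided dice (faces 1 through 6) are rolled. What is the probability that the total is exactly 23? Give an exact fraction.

1/324

There are 6^4 = 1296 equally likely outcomes.
The number of ordered 4-tuples from {1,…,6} summing to 23 is 4.
P(sum = 23) = 4/1296 = 1/324.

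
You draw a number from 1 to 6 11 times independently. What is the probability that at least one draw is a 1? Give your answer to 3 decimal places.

0.865

P(no draw is a 1) = (5/6)^11 ≈ 0.135.
P(at least one) = 1 − 0.135 = 0.865.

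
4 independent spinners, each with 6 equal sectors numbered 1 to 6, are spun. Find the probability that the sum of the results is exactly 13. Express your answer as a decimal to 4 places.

0.1080

There are 6^4 = 1296 equally likely outcomes.
The number of ordered 4-tuples from {1,…,6} summing to 13 is 140.
P(sum = 13) = 140/1296 = 35/324 ≈ 0.1080.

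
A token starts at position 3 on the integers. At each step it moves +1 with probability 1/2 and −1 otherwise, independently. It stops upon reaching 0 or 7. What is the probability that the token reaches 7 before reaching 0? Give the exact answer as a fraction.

With a fair step, P(i) = ½P(i−1) + ½P(i+1) with P(0)=0, P(7)=1 has the linear solution P(i) = i/7.
P(3) = 3/7.

3/7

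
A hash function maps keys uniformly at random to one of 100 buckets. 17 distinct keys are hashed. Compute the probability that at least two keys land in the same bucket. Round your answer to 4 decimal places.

It's easier to compute the probability that all 17 are distinct.
P(all distinct) = 100/100 · 99/100 · ··· · 84/100 ≈ 0.2365.
So the probability of at least one match is 1 − 0.2365 = 0.7635.

0.7635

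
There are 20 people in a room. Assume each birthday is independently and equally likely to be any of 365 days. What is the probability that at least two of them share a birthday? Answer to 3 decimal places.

It's easier to compute the probability that all 20 are distinct.
P(all distinct) = 365/365 · 364/365 · ··· · 346/365 ≈ 0.589.
So the probability of at least one match is 1 − 0.589 = 0.411.

0.411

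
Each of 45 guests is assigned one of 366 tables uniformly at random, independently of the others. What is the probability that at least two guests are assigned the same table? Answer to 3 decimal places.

It's easier to compute the probability that all 45 are distinct.
P(all distinct) = 366/366 · 365/366 · ··· · 322/366 ≈ 0.060.
So the probability of at least one match is 1 − 0.060 = 0.940.

0.940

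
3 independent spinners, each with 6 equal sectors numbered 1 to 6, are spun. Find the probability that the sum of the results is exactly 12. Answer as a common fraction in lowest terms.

25/216

There are 6^3 = 216 equally likely outcomes.
The number of ordered 3-tuples from {1,…,6} summing to 12 is 25.
P(sum = 12) = 25/216.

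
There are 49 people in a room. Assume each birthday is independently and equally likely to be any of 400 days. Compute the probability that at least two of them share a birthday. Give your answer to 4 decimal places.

0.9534

It's easier to compute the probability that all 49 are distinct.
P(all distinct) = 400/400 · 399/400 · ··· · 352/400 ≈ 0.0466.
So the probability of at least one match is 1 − 0.0466 = 0.9534.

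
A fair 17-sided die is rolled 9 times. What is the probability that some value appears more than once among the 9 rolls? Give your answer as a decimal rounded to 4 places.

0.9256

P(all 9 different) = 17/17 · 16/17 · ··· · 9/17 ≈ 0.0744.
P(at least two equal) = 1 − 0.0744 = 0.9256.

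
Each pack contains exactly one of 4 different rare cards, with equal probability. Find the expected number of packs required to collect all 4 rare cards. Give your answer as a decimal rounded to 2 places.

After i distinct types are collected, each trial gives a new one with probability (4−i)/4, so the expected wait for the next new type is 4/(4−i).
E = 4/4 + 4/3 + 4/2 + 4/1 = 25/3 ≈ 8.33.

8.33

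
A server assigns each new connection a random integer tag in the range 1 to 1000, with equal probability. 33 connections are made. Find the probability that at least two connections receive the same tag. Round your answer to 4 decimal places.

It's easier to compute the probability that all 33 are distinct.
P(all distinct) = 1000/1000 · 999/1000 · ··· · 968/1000 ≈ 0.5864.
So the probability of at least one match is 1 − 0.5864 = 0.4136.

0.4136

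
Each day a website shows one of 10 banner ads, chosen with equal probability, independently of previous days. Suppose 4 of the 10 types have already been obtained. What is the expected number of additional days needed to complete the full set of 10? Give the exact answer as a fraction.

49/2

Starting from 4 distinct types, each trial gives a new one with probability (10−i)/10 when i types are held, so the wait for the next new type is 10/(10−i).
E = 10/6 + 10/5 + 10/4 + 10/3 + 10/2 + 10/1 = 49/2.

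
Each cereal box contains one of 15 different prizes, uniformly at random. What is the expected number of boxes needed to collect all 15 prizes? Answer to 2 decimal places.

49.77

After i distinct types are collected, each trial gives a new one with probability (15−i)/15, so the expected wait for the next new type is 15/(15−i).
E = 15/15 + 15/14 + 15/13 + 15/12 + 15/11 + 15/10 + 15/9 + 15/8 + 15/7 + 15/6 + 15/5 + 15/4 + 15/3 + 15/2 + 15/1 = 1195757/24024 ≈ 49.77.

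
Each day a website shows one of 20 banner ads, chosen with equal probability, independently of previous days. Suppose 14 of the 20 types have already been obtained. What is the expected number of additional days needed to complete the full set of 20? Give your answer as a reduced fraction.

49

Starting from 14 distinct types, each trial gives a new one with probability (20−i)/20 when i types are held, so the wait for the next new type is 20/(20−i).
E = 20/6 + 20/5 + 20/4 + 20/3 + 20/2 + 20/1 = 49.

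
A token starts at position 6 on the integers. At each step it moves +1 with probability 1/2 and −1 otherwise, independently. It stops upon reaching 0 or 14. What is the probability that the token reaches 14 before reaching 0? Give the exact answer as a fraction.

With a fair step, P(i) = ½P(i−1) + ½P(i+1) with P(0)=0, P(14)=1 has the linear solution P(i) = i/14.
P(6) = 6/14 = 3/7.

3/7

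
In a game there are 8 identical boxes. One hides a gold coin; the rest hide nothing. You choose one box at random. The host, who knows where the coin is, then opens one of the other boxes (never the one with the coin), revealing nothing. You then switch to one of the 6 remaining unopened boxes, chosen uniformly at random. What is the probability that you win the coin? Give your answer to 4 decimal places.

Your original box holds the coin with probability 1/8, so the other 7 collectively hold it with probability 7/8.
The host can always find an empty box to open, so this doesn't change that 7/8; it is now spread over the 6 remaining unopened boxes.
P(win by switching) = (7/8) · (1/6) = 7/48 ≈ 0.1458.

0.1458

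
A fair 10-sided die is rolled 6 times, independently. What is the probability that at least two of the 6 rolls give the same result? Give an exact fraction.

P(all 6 different) = 10/10 · 9/10 · ··· · 5/10 = 189/1250.
P(at least two equal) = 1 − 189/1250 = 1061/1250.

1061/1250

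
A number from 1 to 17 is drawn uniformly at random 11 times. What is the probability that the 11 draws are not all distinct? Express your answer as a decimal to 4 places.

P(all 11 different) = 17/17 · 16/17 · ··· · 7/17 ≈ 0.0144.
P(at least two equal) = 1 − 0.0144 = 0.9856.

0.9856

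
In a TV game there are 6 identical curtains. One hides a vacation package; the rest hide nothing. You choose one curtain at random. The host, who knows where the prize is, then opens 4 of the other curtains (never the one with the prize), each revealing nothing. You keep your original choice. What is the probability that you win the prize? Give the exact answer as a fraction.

The host can always open 4 empty curtains regardless of your choice, so the reveals give no information about your original curtain.
P(win by staying) = 1/6.

1/6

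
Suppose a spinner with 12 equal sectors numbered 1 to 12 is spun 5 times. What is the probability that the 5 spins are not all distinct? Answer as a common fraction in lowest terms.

89/144

P(all 5 different) = 12/12 · 11/12 · ··· · 8/12 = 55/144.
P(at least two equal) = 1 − 55/144 = 89/144.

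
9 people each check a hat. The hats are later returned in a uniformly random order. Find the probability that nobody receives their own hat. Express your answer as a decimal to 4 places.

This is the derangement probability: permutations of 9 with no fixed point.
D(9) = 9! · (1 − 1/1! + 1/2! − ··· + (−1)^9/9!) = 133496.
P = 133496/362880 = 16687/45360 ≈ 0.3679.

0.3679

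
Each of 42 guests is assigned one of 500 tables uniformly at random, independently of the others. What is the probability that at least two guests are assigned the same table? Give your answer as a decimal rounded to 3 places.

It's easier to compute the probability that all 42 are distinct.
P(all distinct) = 500/500 · 499/500 · ··· · 459/500 ≈ 0.170.
So the probability of at least one match is 1 − 0.170 = 0.830.

0.830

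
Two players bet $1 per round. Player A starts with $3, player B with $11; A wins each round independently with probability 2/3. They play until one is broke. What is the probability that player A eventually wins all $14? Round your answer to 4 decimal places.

Let r = q/p = (1/3)/(2/3) = 1/2. The recurrence P(i) = p·P(i+1) + q·P(i−1) with P(0)=0, P(14)=1 gives P(i) = (1 − r^i)/(1 − r^14).
P(3) = (1 − (1/2)^3) / (1 − (1/2)^14) = 14336/16383 ≈ 0.8751.

0.8751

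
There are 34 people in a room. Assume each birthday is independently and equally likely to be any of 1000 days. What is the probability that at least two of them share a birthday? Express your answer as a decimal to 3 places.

It's easier to compute the probability that all 34 are distinct.
P(all distinct) = 1000/1000 · 999/1000 · ··· · 967/1000 ≈ 0.567.
So the probability of at least one match is 1 − 0.567 = 0.433.

0.433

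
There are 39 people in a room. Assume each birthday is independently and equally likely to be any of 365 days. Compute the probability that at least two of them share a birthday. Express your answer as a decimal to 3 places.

0.878

It's easier to compute the probability that all 39 are distinct.
P(all distinct) = 365/365 · 364/365 · ··· · 327/365 ≈ 0.122.
So the probability of at least one match is 1 − 0.122 = 0.878.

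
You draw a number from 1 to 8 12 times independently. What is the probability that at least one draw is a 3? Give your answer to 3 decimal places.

0.799

P(no draw is a 3) = (7/8)^12 ≈ 0.201.
P(at least one) = 1 − 0.201 = 0.799.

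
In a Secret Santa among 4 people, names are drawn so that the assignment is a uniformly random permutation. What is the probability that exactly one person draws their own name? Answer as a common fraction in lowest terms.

Choose which one is fixed: C(4,1) = 4 ways.
The remaining 3 must have no fixed point: D(3) = 2.
P = 4·2/24 = 1/3.

1/3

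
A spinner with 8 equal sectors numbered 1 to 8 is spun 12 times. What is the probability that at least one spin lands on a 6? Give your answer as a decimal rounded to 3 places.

P(no spin lands on a 6) = (7/8)^12 ≈ 0.201.
P(at least one) = 1 − 0.201 = 0.799.

0.799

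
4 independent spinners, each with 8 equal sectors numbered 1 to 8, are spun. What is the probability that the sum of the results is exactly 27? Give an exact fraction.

There are 8^4 = 4096 equally likely outcomes.
The number of ordered 4-tuples from {1,…,8} summing to 27 is 56.
P(sum = 27) = 56/4096 = 7/512.

7/512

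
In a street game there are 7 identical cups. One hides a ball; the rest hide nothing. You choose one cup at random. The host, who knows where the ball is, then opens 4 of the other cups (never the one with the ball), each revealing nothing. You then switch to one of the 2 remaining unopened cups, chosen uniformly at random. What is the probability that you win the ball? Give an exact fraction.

3/7

Your original cup holds the ball with probability 1/7, so the other 6 collectively hold it with probability 6/7.
The host can always find 4 empty cups to open, so the reveals don't change that 6/7; it is now spread over the 2 remaining unopened cups.
P(win by switching) = (6/7) · (1/2) = 3/7.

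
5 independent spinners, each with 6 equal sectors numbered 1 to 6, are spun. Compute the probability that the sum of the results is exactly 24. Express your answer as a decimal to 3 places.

There are 6^5 = 7776 equally likely outcomes.
The number of ordered 5-tuples from {1,…,6} summing to 24 is 205.
P(sum = 24) = 205/7776 ≈ 0.026.

0.026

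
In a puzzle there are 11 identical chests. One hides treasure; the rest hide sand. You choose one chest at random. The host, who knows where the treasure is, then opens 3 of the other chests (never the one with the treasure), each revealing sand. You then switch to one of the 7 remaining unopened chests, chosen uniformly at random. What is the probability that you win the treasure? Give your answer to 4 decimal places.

0.1299

Your original chest holds the treasure with probability 1/11, so the other 10 collectively hold it with probability 10/11.
The host can always find 3 empty chests to open, so the reveals don't change that 10/11; it is now spread over the 7 remaining unopened chests.
P(win by switching) = (10/11) · (1/7) = 10/77 ≈ 0.1299.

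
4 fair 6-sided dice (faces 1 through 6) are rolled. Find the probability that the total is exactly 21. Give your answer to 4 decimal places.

0.0154

There are 6^4 = 1296 equally likely outcomes.
The number of ordered 4-tuples from {1,…,6} summing to 21 is 20.
P(sum = 21) = 20/1296 = 5/324 ≈ 0.0154.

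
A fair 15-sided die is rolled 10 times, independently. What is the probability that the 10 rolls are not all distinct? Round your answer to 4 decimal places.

0.9811

P(all 10 different) = 15/15 · 14/15 · ··· · 6/15 ≈ 0.0189.
P(at least two equal) = 1 − 0.0189 = 0.9811.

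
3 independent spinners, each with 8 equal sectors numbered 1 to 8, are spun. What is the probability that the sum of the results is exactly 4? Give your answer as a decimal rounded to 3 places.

There are 8^3 = 512 equally likely outcomes.
The number of ordered 3-tuples from {1,…,8} summing to 4 is 3.
P(sum = 4) = 3/512 ≈ 0.006.

0.006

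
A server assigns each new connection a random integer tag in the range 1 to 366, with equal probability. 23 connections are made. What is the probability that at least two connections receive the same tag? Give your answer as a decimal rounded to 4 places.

It's easier to compute the probability that all 23 are distinct.
P(all distinct) = 366/366 · 365/366 · ··· · 344/366 ≈ 0.4937.
So the probability of at least one match is 1 − 0.4937 = 0.5063.

0.5063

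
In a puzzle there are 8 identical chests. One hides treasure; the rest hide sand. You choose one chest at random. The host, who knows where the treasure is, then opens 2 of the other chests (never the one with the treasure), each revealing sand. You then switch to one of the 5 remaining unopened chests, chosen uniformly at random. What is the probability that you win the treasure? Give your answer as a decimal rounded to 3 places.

0.175

Your original chest holds the treasure with probability 1/8, so the other 7 collectively hold it with probability 7/8.
The host can always find 2 empty chests to open, so the reveals don't change that 7/8; it is now spread over the 5 remaining unopened chests.
P(win by switching) = (7/8) · (1/5) = 7/40 ≈ 0.175.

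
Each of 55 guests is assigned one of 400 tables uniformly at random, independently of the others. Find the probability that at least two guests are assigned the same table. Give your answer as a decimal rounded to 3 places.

It's easier to compute the probability that all 55 are distinct.
P(all distinct) = 400/400 · 399/400 · ··· · 346/400 ≈ 0.020.
So the probability of at least one match is 1 − 0.020 = 0.980.

0.980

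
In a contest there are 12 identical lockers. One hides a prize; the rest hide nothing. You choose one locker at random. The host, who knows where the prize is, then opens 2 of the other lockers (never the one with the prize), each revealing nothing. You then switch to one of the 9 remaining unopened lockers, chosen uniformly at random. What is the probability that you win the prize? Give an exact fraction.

Your original locker holds the prize with probability 1/12, so the other 11 collectively hold it with probability 11/12.
The host can always find 2 empty lockers to open, so the reveals don't change that 11/12; it is now spread over the 9 remaining unopened lockers.
P(win by switching) = (11/12) · (1/9) = 11/108.

11/108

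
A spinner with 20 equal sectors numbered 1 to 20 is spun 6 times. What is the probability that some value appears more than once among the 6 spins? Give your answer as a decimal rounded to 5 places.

0.56395

P(all 6 different) = 20/20 · 19/20 · ··· · 15/20 ≈ 0.43605.
P(at least two equal) = 1 − 0.43605 = 0.56395.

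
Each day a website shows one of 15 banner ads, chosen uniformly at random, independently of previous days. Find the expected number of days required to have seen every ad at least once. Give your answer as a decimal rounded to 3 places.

After i distinct types are collected, each trial gives a new one with probability (15−i)/15, so the expected wait for the next new type is 15/(15−i).
E = 15/15 + 15/14 + 15/13 + 15/12 + 15/11 + 15/10 + 15/9 + 15/8 + 15/7 + 15/6 + 15/5 + 15/4 + 15/3 + 15/2 + 15/1 = 1195757/24024 ≈ 49.773.

49.773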